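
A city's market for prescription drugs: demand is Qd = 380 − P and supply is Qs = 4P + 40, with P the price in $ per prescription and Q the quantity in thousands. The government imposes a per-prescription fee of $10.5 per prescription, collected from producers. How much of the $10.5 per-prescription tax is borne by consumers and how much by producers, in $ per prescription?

Consumers bear $8.4 per prescription; producers bear $2.1 per prescription.

Before the tax: set 380 − P = 4P + 40 → P* = $68, Q* = 312.
With the tax collected from producers, supply shifts: Qs = 4(P − 10.5) + 40.
New equilibrium: consumers pay $76.4, producers receive $65.9, Q = 303.6. (Wedge: Pb − Ps = 10.5.)
Burden on consumers: $8.4; on producers: $2.1. (They sum to $10.5.)
The less price-elastic side of the market bears the larger share of a per-unit tax.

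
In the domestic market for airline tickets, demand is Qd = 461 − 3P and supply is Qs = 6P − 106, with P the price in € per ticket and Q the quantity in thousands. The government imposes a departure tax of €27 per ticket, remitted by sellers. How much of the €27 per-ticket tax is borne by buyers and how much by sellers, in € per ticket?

Buyers bear €18 per ticket; sellers bear €9 per ticket.

Without the tax, 461 − 3P = 6P − 106 gives 9P = 567, so P* = €63 and Q* = 272.
With the tax collected from sellers, supply shifts: Qs = 6(P − 27) − 106.
New equilibrium: buyers pay €81, sellers receive €54, Q = 218. (Wedge: Pb − Ps = 27.)
Burden on buyers: €18; on sellers: €9. (They sum to €27.)
The less price-elastic side of the market bears the larger share of a per-unit tax.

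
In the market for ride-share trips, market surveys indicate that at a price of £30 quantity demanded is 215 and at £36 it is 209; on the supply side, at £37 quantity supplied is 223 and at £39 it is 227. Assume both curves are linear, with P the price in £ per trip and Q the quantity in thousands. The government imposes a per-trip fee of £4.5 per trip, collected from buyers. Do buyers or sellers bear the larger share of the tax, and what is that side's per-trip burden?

Buyers bear the larger share: £3 per trip.

Demand slope: (209 − 215)/(36 − 30) = -1, so Qd = 245 − P.
Supply slope: (227 − 223)/(39 − 37) = 2, so Qs = 2P + 149.
Without the tax, 245 − P = 2P + 149 gives 3P = 96, so P* = £32 and Q* = 213.
With the tax collected from buyers, demand (in seller-price terms) shifts: Qd = 245 − (P + 4.5).
Solving gives Q = 210 with buyers paying £35 and sellers receiving £30.5 (the £4.5 wedge).
Per-trip burden: buyers £3, sellers £1.5.
Buyers take the larger share because demand is less price-elastic here (demand slope 1 vs supply slope 2).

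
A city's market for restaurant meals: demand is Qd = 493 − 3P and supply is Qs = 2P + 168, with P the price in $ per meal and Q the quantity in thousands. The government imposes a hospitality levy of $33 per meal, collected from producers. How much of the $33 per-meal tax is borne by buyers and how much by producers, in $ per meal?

Without the tax, 493 − 3P = 2P + 168 gives 5P = 325, so P* = $65 and Q* = 298.
With the tax collected from producers, supply shifts: Qs = 2(P − 33) + 168.
New equilibrium: buyers pay $78.2, producers receive $45.2, Q = 258.4. (Wedge: Pb − Ps = 33.)
Burden on buyers: $13.2; on producers: $19.8. (They sum to $33.)

Buyers bear $13.2 per meal; producers bear $19.8 per meal.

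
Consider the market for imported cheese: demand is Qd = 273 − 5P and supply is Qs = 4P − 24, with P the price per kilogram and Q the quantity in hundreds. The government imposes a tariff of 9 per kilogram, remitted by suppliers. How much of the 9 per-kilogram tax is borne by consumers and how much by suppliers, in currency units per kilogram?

Before the tax: set 273 − 5P = 4P − 24 → P* = 33, Q* = 108.
With the tax collected from suppliers, supply shifts: Qs = 4(P − 9) − 24.
Solving gives Q = 88 with consumers paying 37 and suppliers receiving 28 (the 9 wedge).
Burden on consumers: 4; on suppliers: 5. (They sum to 9.)
The less price-elastic side of the market bears the larger share of a per-unit tax.

Consumers bear 4 per kilogram; suppliers bear 5 per kilogram.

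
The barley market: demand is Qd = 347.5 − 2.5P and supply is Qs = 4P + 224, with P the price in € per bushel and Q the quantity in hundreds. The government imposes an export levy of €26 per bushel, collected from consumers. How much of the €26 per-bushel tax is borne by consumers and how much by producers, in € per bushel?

Before the tax: set 347.5 − 2.5P = 4P + 224 → P* = €19, Q* = 300.
With the tax collected from consumers, demand (in seller-price terms) shifts: Qd = 347.5 − 2.5(P + 26).
Solving gives Q = 260 with consumers paying €35 and producers receiving €9 (the €26 wedge).
Burden on consumers: €16; on producers: €10. (They sum to €26.)

Consumers bear €16 per bushel; producers bear €10 per bushel.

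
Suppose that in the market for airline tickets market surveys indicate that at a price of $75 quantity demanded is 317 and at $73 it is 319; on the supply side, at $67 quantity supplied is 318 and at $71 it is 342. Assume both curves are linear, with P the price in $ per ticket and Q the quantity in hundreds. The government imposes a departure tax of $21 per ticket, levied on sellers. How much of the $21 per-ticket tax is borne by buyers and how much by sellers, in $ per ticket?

Buyers bear $18 per ticket; sellers bear $3 per ticket.

Demand slope: (319 − 317)/(73 − 75) = -1, so Qd = 392 − P.
Supply slope: (342 − 318)/(71 − 67) = 6, so Qs = 6P − 84.
Before the tax: set 392 − P = 6P − 84 → P* = $68, Q* = 324.
With the tax collected from sellers, supply shifts: Qs = 6(P − 21) − 84.
New equilibrium: buyers pay $86, sellers receive $65, Q = 306. (Wedge: Pb − Ps = 21.)
Burden on buyers: $18; on sellers: $3. (They sum to $21.)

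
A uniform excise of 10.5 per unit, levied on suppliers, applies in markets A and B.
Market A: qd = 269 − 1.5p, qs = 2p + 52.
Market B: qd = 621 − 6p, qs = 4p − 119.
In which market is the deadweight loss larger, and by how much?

Market A: pre-tax p* = 62, q* = 176; post-tax q = 167; deadweight loss = 47.25.
Market B: pre-tax p* = 74, q* = 177; post-tax q = 151.8; deadweight loss = 132.3.
Difference: 47.25 vs 132.3 → market B is larger by 85.05.

Market B, by 85.05.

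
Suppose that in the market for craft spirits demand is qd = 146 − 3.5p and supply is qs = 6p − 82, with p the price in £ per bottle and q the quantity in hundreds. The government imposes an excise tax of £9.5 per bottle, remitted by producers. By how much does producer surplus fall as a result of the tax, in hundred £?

Producer surplus falls by £180.25 hundred.

Before the tax: set 146 − 3.5p = 6p − 82 → p* = £24, q* = 62.
With the tax collected from producers, supply shifts: qs = 6(p − 9.5) − 82.
Solving gives q = 41 with consumers paying £30 and producers receiving £20.5 (the £9.5 wedge).
ΔPS is the trapezoid between Q = 41 and Q = 62 of height £3.5: ½ · (62 + 41) · 3.5 = £180.25.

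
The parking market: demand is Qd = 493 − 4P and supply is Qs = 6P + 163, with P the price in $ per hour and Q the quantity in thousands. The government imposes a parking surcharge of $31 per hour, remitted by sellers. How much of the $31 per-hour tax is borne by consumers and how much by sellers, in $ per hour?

Consumers bear $18.6 per hour; sellers bear $12.4 per hour.

Without the tax, 493 − 4P = 6P + 163 gives 10P = 330, so P* = $33 and Q* = 361.
With the tax collected from sellers, supply shifts: Qs = 6(P − 31) + 163.
Solving gives Q = 286.6 with consumers paying $51.6 and sellers receiving $20.6 (the $31 wedge).
Burden on consumers: $18.6; on sellers: $12.4. (They sum to $31.)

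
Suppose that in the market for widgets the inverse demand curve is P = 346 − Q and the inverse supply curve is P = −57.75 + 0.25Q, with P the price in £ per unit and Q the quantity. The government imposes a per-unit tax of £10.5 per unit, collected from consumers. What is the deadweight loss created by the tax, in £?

Deadweight loss = £44.1.

Rewrite in direct form: Qd = 346 − P and Qs = 4P + 231.
Without the tax, 346 − P = 4P + 231 gives 5P = 115, so P* = £23 and Q* = 323.
With the tax collected from consumers, demand (in seller-price terms) shifts: Qd = 346 − (P + 10.5).
Solving gives Q = 314.6 with consumers paying £31.4 and sellers receiving £20.9 (the £10.5 wedge).
Quantity falls by |ΔQ| = |323 − 314.6| = 8.4.
DWL = ½ · t · |ΔQ| = ½ · 10.5 · 8.4 = £44.1.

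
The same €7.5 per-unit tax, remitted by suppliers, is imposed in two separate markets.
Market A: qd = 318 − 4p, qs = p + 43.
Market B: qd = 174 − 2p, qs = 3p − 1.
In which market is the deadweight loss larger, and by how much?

Market A: pre-tax p* = €55, q* = 98; post-tax q = 92; deadweight loss = €22.5.
Market B: pre-tax p* = €35, q* = 104; post-tax q = 95; deadweight loss = €33.75.
Difference: €22.5 vs €33.75 → market B is larger by €11.25.

Market B, by €11.25.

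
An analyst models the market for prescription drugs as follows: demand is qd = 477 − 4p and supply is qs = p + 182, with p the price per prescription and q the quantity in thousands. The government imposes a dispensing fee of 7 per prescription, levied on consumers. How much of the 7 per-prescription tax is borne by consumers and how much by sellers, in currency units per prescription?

Without the tax, 477 − 4p = p + 182 gives 5p = 295, so p* = 59 and q* = 241.
With the tax collected from consumers, demand (in seller-price terms) shifts: qd = 477 − 4(p + 7).
New equilibrium: consumers pay 60.4, sellers receive 53.4, q = 235.4. (Wedge: pb − ps = 7.)
Burden on consumers: 1.4; on sellers: 5.6. (They sum to 7.)
The less price-elastic side of the market bears the larger share of a per-unit tax.

Consumers bear 1.4 per prescription; sellers bear 5.6 per prescription.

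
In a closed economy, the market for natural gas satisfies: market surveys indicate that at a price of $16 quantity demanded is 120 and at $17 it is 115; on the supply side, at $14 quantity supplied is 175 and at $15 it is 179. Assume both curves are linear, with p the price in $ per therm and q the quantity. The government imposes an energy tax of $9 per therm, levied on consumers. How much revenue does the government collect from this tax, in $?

Demand slope: (115 − 120)/(17 − 16) = -5, so qd = 200 − 5p.
Supply slope: (179 − 175)/(15 − 14) = 4, so qs = 4p + 119.
Before the tax: set 200 − 5p = 4p + 119 → p* = $9, q* = 155.
With the tax collected from consumers, demand (in seller-price terms) shifts: qd = 200 − 5(p + 9).
Solving gives q = 135 with consumers paying $13 and suppliers receiving $4 (the $9 wedge).
Revenue = t · Q = 9 · 135 = $1215.

Tax revenue = $1215.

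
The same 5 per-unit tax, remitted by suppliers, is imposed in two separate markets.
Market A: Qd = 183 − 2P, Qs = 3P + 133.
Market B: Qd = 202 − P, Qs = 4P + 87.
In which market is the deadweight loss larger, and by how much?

Market A: pre-tax P* = 10, Q* = 163; post-tax Q = 157; deadweight loss = 15.
Market B: pre-tax P* = 23, Q* = 179; post-tax Q = 175; deadweight loss = 10.
Difference: 15 vs 10 → market A is larger by 5.

Market A, by 5.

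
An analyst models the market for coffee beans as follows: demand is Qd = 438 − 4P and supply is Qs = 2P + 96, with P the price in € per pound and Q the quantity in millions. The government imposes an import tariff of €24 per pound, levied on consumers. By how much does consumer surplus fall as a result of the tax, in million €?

Consumer surplus falls by €1552 million.

Before the tax: set 438 − 4P = 2P + 96 → P* = €57, Q* = 210.
With the tax collected from consumers, demand (in seller-price terms) shifts: Qd = 438 − 4(P + 24).
Solving gives Q = 178 with consumers paying €65 and suppliers receiving €41 (the €24 wedge).
ΔCS is the trapezoid between Q = 178 and Q = 210 of height €8: ½ · (210 + 178) · 8 = €1552.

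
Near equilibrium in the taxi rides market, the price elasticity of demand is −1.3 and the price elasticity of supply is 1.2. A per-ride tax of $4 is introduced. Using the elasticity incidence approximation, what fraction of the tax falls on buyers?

Incidence ratio: buyers' share ≈ εs / (εs + |εd|) = 1.2 / (1.2 + 1.3) = 0.48.
Supply is the less elastic side, so buyers bear the smaller share.

Buyers' share ≈ 0.48.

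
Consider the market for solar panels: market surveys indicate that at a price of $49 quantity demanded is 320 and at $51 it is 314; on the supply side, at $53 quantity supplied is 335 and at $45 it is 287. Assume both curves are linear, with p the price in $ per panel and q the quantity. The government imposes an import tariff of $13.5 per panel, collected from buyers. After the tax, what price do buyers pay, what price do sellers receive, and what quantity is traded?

Buyers pay $59; sellers receive $45.5; quantity = 290.

Demand slope: (314 − 320)/(51 − 49) = -3, so qd = 467 − 3p.
Supply slope: (287 − 335)/(45 − 53) = 6, so qs = 6p + 17.
Before the tax: set 467 − 3p = 6p + 17 → p* = $50, q* = 317.
With the tax collected from buyers, demand (in seller-price terms) shifts: qd = 467 − 3(p + 13.5).
New equilibrium: buyers pay $59, sellers receive $45.5, q = 290. (Wedge: pb − ps = 13.5.)
The less price-elastic side of the market bears the larger share of a per-unit tax.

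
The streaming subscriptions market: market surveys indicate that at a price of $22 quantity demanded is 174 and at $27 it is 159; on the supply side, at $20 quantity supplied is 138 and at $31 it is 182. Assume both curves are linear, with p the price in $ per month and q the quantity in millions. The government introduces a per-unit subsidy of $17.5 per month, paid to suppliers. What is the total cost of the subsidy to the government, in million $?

Government outlay = $3360 million.

Demand slope: (159 − 174)/(27 − 22) = -3, so qd = 240 − 3p.
Supply slope: (182 − 138)/(31 − 20) = 4, so qs = 4p + 58.
Without the subsidy, 240 − 3p = 4p + 58 gives 7p = 182, so p* = $26 and q* = 162.
With a per-unit subsidy paid to suppliers, each receives p + 17.5 per unit sold, so supply becomes qs = 4(p + 17.5) + 58.
Solving gives q = 192 with buyers paying $16 and suppliers receiving $33.5 (the $17.5 wedge).
Outlay = t · Q = 17.5 · 192 = $3360.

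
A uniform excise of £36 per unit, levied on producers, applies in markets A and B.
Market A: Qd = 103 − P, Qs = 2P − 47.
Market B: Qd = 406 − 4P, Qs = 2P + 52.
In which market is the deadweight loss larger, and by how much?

Market B, by £432.

Market A: pre-tax P* = £50, Q* = 53; post-tax Q = 29; deadweight loss = £432.
Market B: pre-tax P* = £59, Q* = 170; post-tax Q = 122; deadweight loss = £864.
Difference: £432 vs £864 → market B is larger by £432.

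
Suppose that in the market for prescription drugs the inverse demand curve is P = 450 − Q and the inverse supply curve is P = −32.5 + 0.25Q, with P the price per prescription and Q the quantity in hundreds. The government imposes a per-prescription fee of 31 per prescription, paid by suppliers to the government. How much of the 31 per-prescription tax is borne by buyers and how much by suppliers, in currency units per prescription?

Buyers bear 24.8 per prescription; suppliers bear 6.2 per prescription.

Inverting to Q(P) form: Qd = 450 − P; Qs = 4P + 130.
Without the tax, 450 − P = 4P + 130 gives 5P = 320, so P* = 64 and Q* = 386.
With the tax collected from suppliers, supply shifts: Qs = 4(P − 31) + 130.
New equilibrium: buyers pay 88.8, suppliers receive 57.8, Q = 361.2. (Wedge: Pb − Ps = 31.)
Burden on buyers: 24.8; on suppliers: 6.2. (They sum to 31.)
The less price-elastic side of the market bears the larger share of a per-unit tax.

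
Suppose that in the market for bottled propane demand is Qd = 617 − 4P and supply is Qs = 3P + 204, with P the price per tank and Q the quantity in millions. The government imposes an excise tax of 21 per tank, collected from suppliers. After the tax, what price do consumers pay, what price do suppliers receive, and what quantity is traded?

Before the tax: set 617 − 4P = 3P + 204 → P* = 59, Q* = 381.
With the tax collected from suppliers, supply shifts: Qs = 3(P − 21) + 204.
New equilibrium: consumers pay 68, suppliers receive 47, Q = 345. (Wedge: Pb − Ps = 21.)
The less price-elastic side of the market bears the larger share of a per-unit tax.

Consumers pay 68; suppliers receive 47; quantity = 345.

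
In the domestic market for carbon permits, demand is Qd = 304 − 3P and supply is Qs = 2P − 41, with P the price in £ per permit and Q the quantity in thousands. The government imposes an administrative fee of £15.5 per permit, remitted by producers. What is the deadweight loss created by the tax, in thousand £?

Deadweight loss = £144.15 thousand.

Without the tax, 304 − 3P = 2P − 41 gives 5P = 345, so P* = £69 and Q* = 97.
With the tax collected from producers, supply shifts: Qs = 2(P − 15.5) − 41.
Solving gives Q = 78.4 with consumers paying £75.2 and producers receiving £59.7 (the £15.5 wedge).
Quantity falls by |ΔQ| = |97 − 78.4| = 18.6.
DWL = ½ · t · |ΔQ| = ½ · 15.5 · 18.6 = £144.15.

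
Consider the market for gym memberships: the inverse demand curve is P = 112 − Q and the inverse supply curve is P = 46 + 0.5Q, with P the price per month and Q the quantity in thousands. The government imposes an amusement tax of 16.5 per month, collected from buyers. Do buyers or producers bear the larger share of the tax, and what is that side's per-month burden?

Rewrite in direct form: Qd = 112 − P and Qs = 2P − 92.
Without the tax, 112 − P = 2P − 92 gives 3P = 204, so P* = 68 and Q* = 44.
With the tax collected from buyers, demand (in seller-price terms) shifts: Qd = 112 − (P + 16.5).
New equilibrium: buyers pay 79, producers receive 62.5, Q = 33. (Wedge: Pb − Ps = 16.5.)
Per-month burden: buyers 11, producers 5.5.
Buyers take the larger share because demand is less price-elastic here (demand slope 1 vs supply slope 2).
The less price-elastic side of the market bears the larger share of a per-unit tax.

Buyers bear the larger share: 11 per month.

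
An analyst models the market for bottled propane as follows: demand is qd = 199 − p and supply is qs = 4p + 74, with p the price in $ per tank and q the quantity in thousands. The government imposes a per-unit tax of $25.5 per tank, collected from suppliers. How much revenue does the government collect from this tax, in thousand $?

Tax revenue = $3916.8 thousand.

Without the tax, 199 − p = 4p + 74 gives 5p = 125, so p* = $25 and q* = 174.
With the tax collected from suppliers, supply shifts: qs = 4(p − 25.5) + 74.
New equilibrium: buyers pay $45.4, suppliers receive $19.9, q = 153.6. (Wedge: pb − ps = 25.5.)
Revenue = t · Q = 25.5 · 153.6 = $3916.8.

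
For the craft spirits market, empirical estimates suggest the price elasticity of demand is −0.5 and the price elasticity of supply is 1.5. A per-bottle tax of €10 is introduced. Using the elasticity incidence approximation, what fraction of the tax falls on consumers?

Incidence ratio: consumers' share ≈ εs / (εs + |εd|) = 1.5 / (1.5 + 0.5) = 0.75.
Supply is the more elastic side, so consumers bear the larger share.

Consumers' share ≈ 0.75.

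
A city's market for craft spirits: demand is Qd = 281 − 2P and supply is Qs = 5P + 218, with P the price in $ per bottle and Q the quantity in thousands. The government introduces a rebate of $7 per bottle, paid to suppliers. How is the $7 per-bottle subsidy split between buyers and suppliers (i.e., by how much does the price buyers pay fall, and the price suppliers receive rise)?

Buyers gain $5 per bottle; suppliers gain $2 per bottle.

Without the subsidy, 281 − 2P = 5P + 218 gives 7P = 63, so P* = $9 and Q* = 263.
With a per-unit subsidy paid to suppliers, each receives P + 7 per unit sold, so supply becomes Qs = 5(P + 7) + 218.
New equilibrium: buyers pay $4, suppliers receive $11, Q = 273. (Wedge: Pb − Ps = −7.)
Gain to buyers: $5; to suppliers: $2. (They sum to $7.)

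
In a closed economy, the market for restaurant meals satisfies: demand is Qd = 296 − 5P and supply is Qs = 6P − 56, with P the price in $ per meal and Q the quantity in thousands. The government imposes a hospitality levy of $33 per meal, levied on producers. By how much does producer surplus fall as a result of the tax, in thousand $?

Producer surplus falls by $1365 thousand.

Before the tax: set 296 − 5P = 6P − 56 → P* = $32, Q* = 136.
With the tax collected from producers, supply shifts: Qs = 6(P − 33) − 56.
New equilibrium: buyers pay $50, producers receive $17, Q = 46. (Wedge: Pb − Ps = 33.)
ΔPS is the trapezoid between Q = 46 and Q = 136 of height $15: ½ · (136 + 46) · 15 = $1365.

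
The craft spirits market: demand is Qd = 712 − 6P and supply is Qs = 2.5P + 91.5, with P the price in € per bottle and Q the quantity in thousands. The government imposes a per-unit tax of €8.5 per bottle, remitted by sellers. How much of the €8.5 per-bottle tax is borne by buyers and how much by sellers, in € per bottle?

Buyers bear €2.5 per bottle; sellers bear €6 per bottle.

Without the tax, 712 − 6P = 2.5P + 91.5 gives 8.5P = 620.5, so P* = €73 and Q* = 274.
With the tax collected from sellers, supply shifts: Qs = 2.5(P − 8.5) + 91.5.
Solving gives Q = 259 with buyers paying €75.5 and sellers receiving €67 (the €8.5 wedge).
Burden on buyers: €2.5; on sellers: €6. (They sum to €8.5.)
The less price-elastic side of the market bears the larger share of a per-unit tax.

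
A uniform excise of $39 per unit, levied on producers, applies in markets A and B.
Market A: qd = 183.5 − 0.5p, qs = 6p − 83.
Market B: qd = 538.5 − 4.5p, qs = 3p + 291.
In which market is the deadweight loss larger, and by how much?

Market A: pre-tax p* = $41, q* = 163; post-tax q = 145; deadweight loss = $351.
Market B: pre-tax p* = $33, q* = 390; post-tax q = 319.8; deadweight loss = $1368.9.
Difference: $351 vs $1368.9 → market B is larger by $1017.9.

Market B, by $1017.9.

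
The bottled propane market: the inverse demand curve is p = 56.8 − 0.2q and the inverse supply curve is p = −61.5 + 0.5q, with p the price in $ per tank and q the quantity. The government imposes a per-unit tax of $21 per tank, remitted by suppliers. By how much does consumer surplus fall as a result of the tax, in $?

Rewrite in direct form: qd = 284 − 5p and qs = 2p + 123.
Before the tax: set 284 − 5p = 2p + 123 → p* = $23, q* = 169.
With the tax collected from suppliers, supply shifts: qs = 2(p − 21) + 123.
Solving gives q = 139 with consumers paying $29 and suppliers receiving $8 (the $21 wedge).
ΔCS is the trapezoid between Q = 139 and Q = 169 of height $6: ½ · (169 + 139) · 6 = $924.

Consumer surplus falls by $924.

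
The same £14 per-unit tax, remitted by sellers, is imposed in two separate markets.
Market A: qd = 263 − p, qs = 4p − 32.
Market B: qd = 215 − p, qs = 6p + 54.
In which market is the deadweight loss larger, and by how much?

Market A: pre-tax p* = £59, q* = 204; post-tax q = 192.8; deadweight loss = £78.4.
Market B: pre-tax p* = £23, q* = 192; post-tax q = 180; deadweight loss = £84.
Difference: £78.4 vs £84 → market B is larger by £5.6.

Market B, by £5.6.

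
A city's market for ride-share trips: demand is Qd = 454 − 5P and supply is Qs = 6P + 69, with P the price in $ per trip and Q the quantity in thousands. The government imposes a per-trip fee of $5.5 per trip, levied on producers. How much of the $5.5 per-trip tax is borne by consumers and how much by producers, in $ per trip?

Without the tax, 454 − 5P = 6P + 69 gives 11P = 385, so P* = $35 and Q* = 279.
With the tax collected from producers, supply shifts: Qs = 6(P − 5.5) + 69.
Solving gives Q = 264 with consumers paying $38 and producers receiving $32.5 (the $5.5 wedge).
Burden on consumers: $3; on producers: $2.5. (They sum to $5.5.)
The less price-elastic side of the market bears the larger share of a per-unit tax.

Consumers bear $3 per trip; producers bear $2.5 per trip.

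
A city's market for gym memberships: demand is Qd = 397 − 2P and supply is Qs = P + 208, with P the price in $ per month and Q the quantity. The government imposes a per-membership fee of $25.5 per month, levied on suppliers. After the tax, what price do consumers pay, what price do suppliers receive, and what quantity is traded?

Consumers pay $71.5; suppliers receive $46; quantity = 254.

Without the tax, 397 − 2P = P + 208 gives 3P = 189, so P* = $63 and Q* = 271.
With the tax collected from suppliers, supply shifts: Qs = (P − 25.5) + 208.
Solving gives Q = 254 with consumers paying $71.5 and suppliers receiving $46 (the $25.5 wedge).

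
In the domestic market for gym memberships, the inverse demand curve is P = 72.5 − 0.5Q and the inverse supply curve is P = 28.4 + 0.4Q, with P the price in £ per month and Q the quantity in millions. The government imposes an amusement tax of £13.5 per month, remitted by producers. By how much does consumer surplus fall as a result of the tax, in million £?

Consumer surplus falls by £311.25 million.

Inverting to Q(P) form: Qd = 145 − 2P; Qs = 2.5P − 71.
Without the tax, 145 − 2P = 2.5P − 71 gives 4.5P = 216, so P* = £48 and Q* = 49.
With the tax collected from producers, supply shifts: Qs = 2.5(P − 13.5) − 71.
New equilibrium: buyers pay £55.5, producers receive £42, Q = 34. (Wedge: Pb − Ps = 13.5.)
ΔCS is the trapezoid between Q = 34 and Q = 49 of height £7.5: ½ · (49 + 34) · 7.5 = £311.25.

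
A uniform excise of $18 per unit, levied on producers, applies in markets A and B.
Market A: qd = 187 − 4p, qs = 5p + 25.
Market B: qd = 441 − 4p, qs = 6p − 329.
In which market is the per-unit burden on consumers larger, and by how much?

Market B, by $0.8.

Market A: pre-tax p* = $18, q* = 115; post-tax q = 75; per-unit burden on consumers = $10.
Market B: pre-tax p* = $77, q* = 133; post-tax q = 89.8; per-unit burden on consumers = $10.8.
Difference: $10 vs $10.8 → market B is larger by $0.8.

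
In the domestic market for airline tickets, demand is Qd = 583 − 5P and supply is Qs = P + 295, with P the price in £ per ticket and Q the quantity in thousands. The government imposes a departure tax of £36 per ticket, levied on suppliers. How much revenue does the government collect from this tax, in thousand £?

Without the tax, 583 − 5P = P + 295 gives 6P = 288, so P* = £48 and Q* = 343.
With the tax collected from suppliers, supply shifts: Qs = (P − 36) + 295.
New equilibrium: buyers pay £54, suppliers receive £18, Q = 313. (Wedge: Pb − Ps = 36.)
Revenue = t · Q = 36 · 313 = £11268.

Tax revenue = £11268 thousand.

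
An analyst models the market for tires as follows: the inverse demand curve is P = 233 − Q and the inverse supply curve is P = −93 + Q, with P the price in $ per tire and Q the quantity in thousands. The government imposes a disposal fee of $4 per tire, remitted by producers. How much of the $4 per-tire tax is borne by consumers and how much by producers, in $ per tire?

Consumers bear $2 per tire; producers bear $2 per tire.

Inverting to Q(P) form: Qd = 233 − P; Qs = P + 93.
Before the tax: set 233 − P = P + 93 → P* = $70, Q* = 163.
With the tax collected from producers, supply shifts: Qs = (P − 4) + 93.
New equilibrium: consumers pay $72, producers receive $68, Q = 161. (Wedge: Pb − Ps = 4.)
Burden on consumers: $2; on producers: $2. (They sum to $4.)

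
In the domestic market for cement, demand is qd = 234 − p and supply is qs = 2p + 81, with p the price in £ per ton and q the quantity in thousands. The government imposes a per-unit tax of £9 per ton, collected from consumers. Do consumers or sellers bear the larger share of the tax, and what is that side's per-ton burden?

Without the tax, 234 − p = 2p + 81 gives 3p = 153, so p* = £51 and q* = 183.
With the tax collected from consumers, demand (in seller-price terms) shifts: qd = 234 − (p + 9).
Solving gives q = 177 with consumers paying £57 and sellers receiving £48 (the £9 wedge).
Per-ton burden: consumers £6, sellers £3.
Consumers take the larger share because demand is less price-elastic here (demand slope 1 vs supply slope 2).
The less price-elastic side of the market bears the larger share of a per-unit tax.

Consumers bear the larger share: £6 per ton.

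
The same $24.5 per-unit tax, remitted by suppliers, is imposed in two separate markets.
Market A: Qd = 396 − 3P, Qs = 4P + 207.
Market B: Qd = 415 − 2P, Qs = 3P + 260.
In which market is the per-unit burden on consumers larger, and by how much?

Market A: pre-tax P* = $27, Q* = 315; post-tax Q = 273; per-unit burden on consumers = $14.
Market B: pre-tax P* = $31, Q* = 353; post-tax Q = 323.6; per-unit burden on consumers = $14.7.
Difference: $14 vs $14.7 → market B is larger by $0.7.

Market B, by $0.7.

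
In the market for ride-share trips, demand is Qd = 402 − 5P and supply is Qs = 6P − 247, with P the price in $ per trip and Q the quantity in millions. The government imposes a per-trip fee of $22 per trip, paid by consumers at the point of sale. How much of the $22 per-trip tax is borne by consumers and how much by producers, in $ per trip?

Without the tax, 402 − 5P = 6P − 247 gives 11P = 649, so P* = $59 and Q* = 107.
With the tax collected from consumers, demand (in seller-price terms) shifts: Qd = 402 − 5(P + 22).
Solving gives Q = 47 with consumers paying $71 and producers receiving $49 (the $22 wedge).
Burden on consumers: $12; on producers: $10. (They sum to $22.)

Consumers bear $12 per trip; producers bear $10 per trip.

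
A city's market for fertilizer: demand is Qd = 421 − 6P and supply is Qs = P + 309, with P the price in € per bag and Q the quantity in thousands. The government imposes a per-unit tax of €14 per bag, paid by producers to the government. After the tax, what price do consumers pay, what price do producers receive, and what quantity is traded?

Consumers pay €18; producers receive €4; quantity = 313.

Without the tax, 421 − 6P = P + 309 gives 7P = 112, so P* = €16 and Q* = 325.
With the tax collected from producers, supply shifts: Qs = (P − 14) + 309.
Solving gives Q = 313 with consumers paying €18 and producers receiving €4 (the €14 wedge).
The less price-elastic side of the market bears the larger share of a per-unit tax.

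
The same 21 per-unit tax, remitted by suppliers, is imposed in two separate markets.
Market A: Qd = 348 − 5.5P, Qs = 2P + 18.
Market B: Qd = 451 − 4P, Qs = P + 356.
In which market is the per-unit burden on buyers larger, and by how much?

Market A, by 1.4.

Market A: pre-tax P* = 44, Q* = 106; post-tax Q = 75.2; per-unit burden on buyers = 5.6.
Market B: pre-tax P* = 19, Q* = 375; post-tax Q = 358.2; per-unit burden on buyers = 4.2.
Difference: 5.6 vs 4.2 → market A is larger by 1.4.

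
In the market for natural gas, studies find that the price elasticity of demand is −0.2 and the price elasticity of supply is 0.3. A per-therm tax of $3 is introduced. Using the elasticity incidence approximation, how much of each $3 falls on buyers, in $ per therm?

Buyers bear ≈ $1.8 per therm.

Incidence ratio: buyers' share ≈ εs / (εs + |εd|) = 0.3 / (0.3 + 0.2) = 0.6.
So buyers bear ≈ 0.6 × $3 = $1.8; sellers bear $1.2.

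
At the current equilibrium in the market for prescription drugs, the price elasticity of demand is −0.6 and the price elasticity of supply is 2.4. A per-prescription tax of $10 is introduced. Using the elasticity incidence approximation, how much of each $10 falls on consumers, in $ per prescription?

Incidence ratio: consumers' share ≈ εs / (εs + |εd|) = 2.4 / (2.4 + 0.6) = 0.8.
So consumers bear ≈ 0.8 × $10 = $8; suppliers bear $2.

Consumers bear ≈ $8 per prescription.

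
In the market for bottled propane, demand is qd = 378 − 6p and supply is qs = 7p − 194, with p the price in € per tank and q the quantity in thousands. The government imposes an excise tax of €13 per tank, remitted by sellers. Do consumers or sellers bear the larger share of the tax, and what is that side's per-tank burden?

Without the tax, 378 − 6p = 7p − 194 gives 13p = 572, so p* = €44 and q* = 114.
With the tax collected from sellers, supply shifts: qs = 7(p − 13) − 194.
New equilibrium: consumers pay €51, sellers receive €38, q = 72. (Wedge: pb − ps = 13.)
Per-tank burden: consumers €7, sellers €6.
Consumers take the larger share because demand is less price-elastic here (demand slope 6 vs supply slope 7).

Consumers bear the larger share: €7 per tank.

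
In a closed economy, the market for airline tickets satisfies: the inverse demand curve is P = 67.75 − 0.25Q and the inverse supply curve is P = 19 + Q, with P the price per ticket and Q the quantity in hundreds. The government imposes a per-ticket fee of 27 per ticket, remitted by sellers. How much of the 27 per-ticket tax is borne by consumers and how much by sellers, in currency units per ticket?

Consumers bear 5.4 per ticket; sellers bear 21.6 per ticket.

Inverting to Q(P) form: Qd = 271 − 4P; Qs = P − 19.
Before the tax: set 271 − 4P = P − 19 → P* = 58, Q* = 39.
With the tax collected from sellers, supply shifts: Qs = (P − 27) − 19.
Solving gives Q = 17.4 with consumers paying 63.4 and sellers receiving 36.4 (the 27 wedge).
Burden on consumers: 5.4; on sellers: 21.6. (They sum to 27.)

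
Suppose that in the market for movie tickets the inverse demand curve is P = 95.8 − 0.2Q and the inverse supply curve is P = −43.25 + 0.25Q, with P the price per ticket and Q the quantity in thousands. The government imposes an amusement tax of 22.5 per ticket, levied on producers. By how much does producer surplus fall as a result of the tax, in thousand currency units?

Inverting to Q(P) form: Qd = 479 − 5P; Qs = 4P + 173.
Before the tax: set 479 − 5P = 4P + 173 → P* = 34, Q* = 309.
With the tax collected from producers, supply shifts: Qs = 4(P − 22.5) + 173.
Solving gives Q = 259 with buyers paying 44 and producers receiving 21.5 (the 22.5 wedge).
ΔPS is the trapezoid between Q = 259 and Q = 309 of height 12.5: ½ · (309 + 259) · 12.5 = 3550.

Producer surplus falls by 3550 thousand.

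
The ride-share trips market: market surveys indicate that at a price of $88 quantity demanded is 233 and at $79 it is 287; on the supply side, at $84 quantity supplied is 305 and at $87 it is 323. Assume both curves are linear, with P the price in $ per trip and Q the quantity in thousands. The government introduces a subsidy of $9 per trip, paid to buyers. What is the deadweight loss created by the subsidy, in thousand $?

Demand slope: (287 − 233)/(79 − 88) = -6, so Qd = 761 − 6P.
Supply slope: (323 − 305)/(87 − 84) = 6, so Qs = 6P − 199.
Without the subsidy, 761 − 6P = 6P − 199 gives 12P = 960, so P* = $80 and Q* = 281.
With a per-unit subsidy paid to buyers, each effectively pays P − 9, so demand becomes Qd = 761 − 6(P − 9).
New equilibrium: buyers pay $75.5, suppliers receive $84.5, Q = 308. (Wedge: Pb − Ps = −9.)
Quantity rises by |ΔQ| = |281 − 308| = 27.
DWL = ½ · t · |ΔQ| = ½ · 9 · 27 = $121.5.

Deadweight loss = $121.5 thousand.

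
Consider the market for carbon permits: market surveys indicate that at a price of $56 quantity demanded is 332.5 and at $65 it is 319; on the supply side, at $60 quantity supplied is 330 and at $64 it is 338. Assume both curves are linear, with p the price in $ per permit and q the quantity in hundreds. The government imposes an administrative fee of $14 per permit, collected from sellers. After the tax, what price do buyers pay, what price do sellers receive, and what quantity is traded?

Buyers pay $67; sellers receive $53; quantity = 316.

Demand slope: (319 − 332.5)/(65 − 56) = -1.5, so qd = 416.5 − 1.5p.
Supply slope: (338 − 330)/(64 − 60) = 2, so qs = 2p + 210.
Without the tax, 416.5 − 1.5p = 2p + 210 gives 3.5p = 206.5, so p* = $59 and q* = 328.
With the tax collected from sellers, supply shifts: qs = 2(p − 14) + 210.
New equilibrium: buyers pay $67, sellers receive $53, q = 316. (Wedge: pb − ps = 14.)
The less price-elastic side of the market bears the larger share of a per-unit tax.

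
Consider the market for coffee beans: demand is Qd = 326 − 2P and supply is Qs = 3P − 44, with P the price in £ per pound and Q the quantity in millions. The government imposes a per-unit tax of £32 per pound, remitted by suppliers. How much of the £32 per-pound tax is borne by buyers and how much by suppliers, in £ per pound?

Before the tax: set 326 − 2P = 3P − 44 → P* = £74, Q* = 178.
With the tax collected from suppliers, supply shifts: Qs = 3(P − 32) − 44.
Solving gives Q = 139.6 with buyers paying £93.2 and suppliers receiving £61.2 (the £32 wedge).
Burden on buyers: £19.2; on suppliers: £12.8. (They sum to £32.)
The less price-elastic side of the market bears the larger share of a per-unit tax.

Buyers bear £19.2 per pound; suppliers bear £12.8 per pound.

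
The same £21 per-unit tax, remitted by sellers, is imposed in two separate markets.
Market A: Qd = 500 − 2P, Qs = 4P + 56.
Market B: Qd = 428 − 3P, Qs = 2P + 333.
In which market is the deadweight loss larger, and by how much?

Market A, by £29.4.

Market A: pre-tax P* = £74, Q* = 352; post-tax Q = 324; deadweight loss = £294.
Market B: pre-tax P* = £19, Q* = 371; post-tax Q = 345.8; deadweight loss = £264.6.
Difference: £294 vs £264.6 → market A is larger by £29.4.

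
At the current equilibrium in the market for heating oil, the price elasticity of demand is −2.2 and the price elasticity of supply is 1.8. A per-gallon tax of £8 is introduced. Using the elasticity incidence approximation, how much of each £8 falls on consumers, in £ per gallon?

Incidence ratio: consumers' share ≈ εs / (εs + |εd|) = 1.8 / (1.8 + 2.2) = 0.45.
So consumers bear ≈ 0.45 × £8 = £3.6; sellers bear £4.4.

Consumers bear ≈ £3.6 per gallon.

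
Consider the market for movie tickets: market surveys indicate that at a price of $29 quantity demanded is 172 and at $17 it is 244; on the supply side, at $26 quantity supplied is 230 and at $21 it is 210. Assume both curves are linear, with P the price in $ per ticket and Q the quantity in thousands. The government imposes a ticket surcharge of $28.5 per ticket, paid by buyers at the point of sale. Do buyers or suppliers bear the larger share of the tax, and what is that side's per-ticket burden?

Demand slope: (244 − 172)/(17 − 29) = -6, so Qd = 346 − 6P.
Supply slope: (210 − 230)/(21 − 26) = 4, so Qs = 4P + 126.
Before the tax: set 346 − 6P = 4P + 126 → P* = $22, Q* = 214.
With the tax collected from buyers, demand (in seller-price terms) shifts: Qd = 346 − 6(P + 28.5).
New equilibrium: buyers pay $33.4, suppliers receive $4.9, Q = 145.6. (Wedge: Pb − Ps = 28.5.)
Per-ticket burden: buyers $11.4, suppliers $17.1.
Suppliers take the larger share because supply is less price-elastic here (demand slope 6 vs supply slope 4).
The less price-elastic side of the market bears the larger share of a per-unit tax.

Suppliers bear the larger share: $17.1 per ticket.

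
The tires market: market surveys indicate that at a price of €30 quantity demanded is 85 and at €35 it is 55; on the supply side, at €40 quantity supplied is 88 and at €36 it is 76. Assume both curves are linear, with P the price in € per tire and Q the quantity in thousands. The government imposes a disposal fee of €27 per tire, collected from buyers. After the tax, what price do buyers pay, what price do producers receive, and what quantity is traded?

Buyers pay €42; producers receive €15; quantity = 13.

Demand slope: (55 − 85)/(35 − 30) = -6, so Qd = 265 − 6P.
Supply slope: (76 − 88)/(36 − 40) = 3, so Qs = 3P − 32.
Before the tax: set 265 − 6P = 3P − 32 → P* = €33, Q* = 67.
With the tax collected from buyers, demand (in seller-price terms) shifts: Qd = 265 − 6(P + 27).
Solving gives Q = 13 with buyers paying €42 and producers receiving €15 (the €27 wedge).
The less price-elastic side of the market bears the larger share of a per-unit tax.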